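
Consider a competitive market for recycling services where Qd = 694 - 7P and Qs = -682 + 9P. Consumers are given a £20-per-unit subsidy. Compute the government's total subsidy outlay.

Pre-subsidy: 694 - 7P = -682 + 9P gives P* = 86, Q* = 92.
With the rebate, buyers effectively pay Pb = Ps − 20, where Ps is the price sellers receive.
Demand in terms of Ps becomes Qd = 694 − 7(Ps − 20) = 834 - 7Ps. Setting this equal to supply: 834 - 7Ps = -682 + 9Ps, so Ps = 94.75.
Buyers pay Pb = 94.75 − 20 = 74.75; Q' = -682 + 9·94.75 = 170.75.
Government outlay = subsidy × quantity = 20 × 170.75 = 3415.

Government cost = £3415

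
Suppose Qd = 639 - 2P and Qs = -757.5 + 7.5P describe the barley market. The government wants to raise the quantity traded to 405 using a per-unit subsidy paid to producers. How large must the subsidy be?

Required subsidy s = 38 per unit

At Q = 405, invert demand for the buyer price: Pb = (639 − 405)/2 = 117; invert supply for the seller price: Ps = (405 − (-757.5))/7.5 = 155.
The subsidy must fill the gap: s = Ps − Pb = 155 − 117 = 38.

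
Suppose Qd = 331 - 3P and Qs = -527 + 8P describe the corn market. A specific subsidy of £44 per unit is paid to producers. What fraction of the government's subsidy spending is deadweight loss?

DWL / government spending = 48/193

Pre-subsidy: 331 - 3P = -527 + 8P gives P* = 78, Q* = 97.
With the subsidy, sellers receive Ps = Pb + 44 for each unit, where Pb is the price buyers pay.
Supply in terms of Pb becomes Qs = -527 + 8(Pb + 44) = -175 + 8Pb. Setting this equal to demand: 331 - 3Pb = -175 + 8Pb, so Pb = 46.
Sellers receive Ps = 46 + 44 = 90; Q' = 331 − 3·46 = 193.
ΔCS = ½(97 + 193)(78 − 46) = 4640; ΔPS = ½(97 + 193)(90 − 78) = 1740.
Government spending = 44 × 193 = 8492.
DWL = ½ × 44 × (193 − 97) = 2112; fraction = 2112 / 8492 = 48/193.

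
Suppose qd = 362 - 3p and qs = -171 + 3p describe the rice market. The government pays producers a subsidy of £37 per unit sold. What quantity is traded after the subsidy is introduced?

q' = 151

Pre-subsidy: 362 - 3p = -171 + 3p gives p* = 533/6, q* = 95.5.
With the subsidy, sellers receive ps = pb + 37 for each unit, where pb is the price buyers pay.
Supply in terms of pb becomes qs = -171 + 3(pb + 37) = -60 + 3pb. Setting this equal to demand: 362 - 3pb = -60 + 3pb, so pb = 211/3.
Sellers receive ps = 211/3 + 37 = 322/3; q' = 362 − 3·(211/3) = 151.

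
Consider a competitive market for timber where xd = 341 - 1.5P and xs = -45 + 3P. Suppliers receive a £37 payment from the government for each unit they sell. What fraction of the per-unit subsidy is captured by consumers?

Pre-subsidy: 341 - 1.5P = -45 + 3P gives P* = 772/9, x* = 637/3.
With the subsidy, sellers receive Ps = Pb + 37 for each unit, where Pb is the price buyers pay.
Supply in terms of Pb becomes xs = -45 + 3(Pb + 37) = 66 + 3Pb. Setting this equal to demand: 341 - 1.5Pb = 66 + 3Pb, so Pb = 550/9.
Sellers receive Ps = 550/9 + 37 = 883/9; x' = 341 − 1.5·(550/9) = 748/3.
Buyers' price falls by P* − Pb = 772/9 − 550/9 = 74/3; sellers' price rises by Ps − P* = 883/9 − 772/9 = 37/3.
So consumers capture (74/3)/37 = 2/3 of each unit of subsidy.

Consumer share = 2/3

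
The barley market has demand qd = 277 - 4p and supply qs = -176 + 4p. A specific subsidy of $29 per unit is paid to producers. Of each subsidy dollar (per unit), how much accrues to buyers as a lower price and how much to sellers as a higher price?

Buyers gain $14.5 per unit; sellers gain $14.5 per unit

Pre-subsidy: 277 - 4p = -176 + 4p gives p* = 56.625, q* = 50.5.
With the subsidy, sellers receive ps = pb + 29 for each unit, where pb is the price buyers pay.
Supply in terms of pb becomes qs = -176 + 4(pb + 29) = -60 + 4pb. Setting this equal to demand: 277 - 4pb = -60 + 4pb, so pb = 42.125.
Sellers receive ps = 42.125 + 29 = 71.125; q' = 277 − 4·42.125 = 108.5.
Buyers' price falls by p* − pb = 56.625 − 42.125 = 14.5; sellers' price rises by ps − p* = 71.125 − 56.625 = 14.5.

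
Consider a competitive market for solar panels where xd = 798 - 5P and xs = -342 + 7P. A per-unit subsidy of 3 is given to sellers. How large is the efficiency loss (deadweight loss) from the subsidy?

Pre-subsidy: 798 - 5P = -342 + 7P gives P* = 95, x* = 323.
With the subsidy, sellers receive Ps = Pb + 3 for each unit, where Pb is the price buyers pay.
Supply in terms of Pb becomes xs = -342 + 7(Pb + 3) = -321 + 7Pb. Setting this equal to demand: 798 - 5Pb = -321 + 7Pb, so Pb = 93.25.
Sellers receive Ps = 93.25 + 3 = 96.25; x' = 798 − 5·93.25 = 331.75.
The subsidy expands output by 331.75 − 323 = 8.75 past the efficient level; on those units the gap between marginal cost and willingness to pay runs from 0 up to 3.
DWL = ½ × 3 × 8.75 = 13.125.

Deadweight loss = 13.125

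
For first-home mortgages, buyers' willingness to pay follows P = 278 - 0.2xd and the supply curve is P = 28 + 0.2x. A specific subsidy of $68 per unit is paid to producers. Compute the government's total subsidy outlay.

Pre-subsidy: 278 - 0.2x = 28 + 0.2x gives x* = 625 and P* = 153.
With the subsidy, sellers receive Ps = Pb + 68 for each unit, where Pb is the price buyers pay.
On the curves, Pb = 278 - 0.2x and Ps = 28 + 0.2x; the wedge Ps − Pb = 68 gives 28 + 0.2x − (278 - 0.2x) = 68, so x' = 795.
Then Pb = 278 − 0.2·795 = 119 and Ps = 28 + 0.2·795 = 187.
Government outlay = subsidy × quantity = 68 × 795 = 54060.

Government cost = $54060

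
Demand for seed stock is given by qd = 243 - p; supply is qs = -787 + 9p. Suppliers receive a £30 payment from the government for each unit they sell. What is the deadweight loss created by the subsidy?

Deadweight loss = £405

Pre-subsidy: 243 - p = -787 + 9p gives p* = 103, q* = 140.
With the subsidy, sellers receive ps = pb + 30 for each unit, where pb is the price buyers pay.
Supply in terms of pb becomes qs = -787 + 9(pb + 30) = -517 + 9pb. Setting this equal to demand: 243 - pb = -517 + 9pb, so pb = 76.
Sellers receive ps = 76 + 30 = 106; q' = 243 − 1·76 = 167.
The subsidy expands output by 167 − 140 = 27 past the efficient level; on those units the gap between marginal cost and willingness to pay runs from 0 up to 30.
DWL = ½ × 30 × 27 = 405.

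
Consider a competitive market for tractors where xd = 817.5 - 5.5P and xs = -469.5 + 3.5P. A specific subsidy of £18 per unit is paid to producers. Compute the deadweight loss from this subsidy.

Deadweight loss = £346.5

Pre-subsidy: 817.5 - 5.5P = -469.5 + 3.5P gives P* = 143, x* = 31.
With the subsidy, sellers receive Ps = Pb + 18 for each unit, where Pb is the price buyers pay.
Supply in terms of Pb becomes xs = -469.5 + 3.5(Pb + 18) = -406.5 + 3.5Pb. Setting this equal to demand: 817.5 - 5.5Pb = -406.5 + 3.5Pb, so Pb = 136.
Sellers receive Ps = 136 + 18 = 154; x' = 817.5 − 5.5·136 = 69.5.
The subsidy expands output by 69.5 − 31 = 38.5 past the efficient level; on those units the gap between marginal cost and willingness to pay runs from 0 up to 18.
DWL = ½ × 18 × 38.5 = 346.5.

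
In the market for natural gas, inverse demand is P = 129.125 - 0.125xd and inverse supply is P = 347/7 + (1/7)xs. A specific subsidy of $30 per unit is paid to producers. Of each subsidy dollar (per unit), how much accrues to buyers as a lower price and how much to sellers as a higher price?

Buyers gain $14 per unit; sellers gain $16 per unit

Pre-subsidy: 129.125 - 0.125x = 347/7 + (1/7)x gives x* = 297 and P* = 92.
With the subsidy, sellers receive Ps = Pb + 30 for each unit, where Pb is the price buyers pay.
On the curves, Pb = 129.125 - 0.125x and Ps = 347/7 + (1/7)x; the wedge Ps − Pb = 30 gives 347/7 + (1/7)x − (129.125 - 0.125x) = 30, so x' = 409.
Then Pb = 129.125 − 0.125·409 = 78 and Ps = 347/7 + (1/7)·409 = 108.
Buyers' price falls by P* − Pb = 92 − 78 = 14; sellers' price rises by Ps − P* = 108 − 92 = 16.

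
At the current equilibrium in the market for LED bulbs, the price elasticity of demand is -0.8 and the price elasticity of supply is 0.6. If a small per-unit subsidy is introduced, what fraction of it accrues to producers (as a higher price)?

For a small subsidy around the equilibrium, the benefit split depends on the relative slopes, which at a point are proportional to the elasticities.
Buyer share = εs/(εs + |εd|) = 0.6/(0.6 + 0.8) = 3/7; seller share = |εd|/(εs + |εd|) = 4/7.
So producers capture 4/7 of the subsidy.

Producer share = 4/7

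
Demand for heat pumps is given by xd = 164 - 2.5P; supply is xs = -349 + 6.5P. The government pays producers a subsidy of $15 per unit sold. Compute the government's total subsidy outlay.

Pre-subsidy: 164 - 2.5P = -349 + 6.5P gives P* = 57, x* = 21.5.
With the subsidy, sellers receive Ps = Pb + 15 for each unit, where Pb is the price buyers pay.
Supply in terms of Pb becomes xs = -349 + 6.5(Pb + 15) = -251.5 + 6.5Pb. Setting this equal to demand: 164 - 2.5Pb = -251.5 + 6.5Pb, so Pb = 277/6.
Sellers receive Ps = 277/6 + 15 = 367/6; x' = 164 − 2.5·(277/6) = 583/12.
Government outlay = subsidy × quantity = 15 × 583/12 = 728.75.

Government cost = $728.75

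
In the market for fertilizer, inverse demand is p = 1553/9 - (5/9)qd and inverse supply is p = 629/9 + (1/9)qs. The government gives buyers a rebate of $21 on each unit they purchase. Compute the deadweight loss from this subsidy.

Pre-subsidy: 1553/9 - (5/9)q = 629/9 + (1/9)q gives q* = 154 and p* = 87.
With the rebate, buyers effectively pay pb = ps − 21, where ps is the price sellers receive.
On the curves, pb = 1553/9 - (5/9)q and ps = 629/9 + (1/9)q; the wedge ps − pb = 21 gives 629/9 + (1/9)q − (1553/9 - (5/9)q) = 21, so q' = 185.5.
Then pb = 1553/9 − (5/9)·185.5 = 69.5 and ps = 629/9 + (1/9)·185.5 = 90.5.
The subsidy expands output by 185.5 − 154 = 31.5 past the efficient level; on those units the gap between marginal cost and willingness to pay runs from 0 up to 21.
DWL = ½ × 21 × 31.5 = 330.75.

Deadweight loss = $330.75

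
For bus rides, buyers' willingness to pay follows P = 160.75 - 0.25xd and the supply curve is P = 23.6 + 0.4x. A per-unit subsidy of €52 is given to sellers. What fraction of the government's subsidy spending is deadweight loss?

Pre-subsidy: 160.75 - 0.25x = 23.6 + 0.4x gives x* = 211 and P* = 108.
With the subsidy, sellers receive Ps = Pb + 52 for each unit, where Pb is the price buyers pay.
On the curves, Pb = 160.75 - 0.25x and Ps = 23.6 + 0.4x; the wedge Ps − Pb = 52 gives 23.6 + 0.4x − (160.75 - 0.25x) = 52, so x' = 291.
Then Pb = 160.75 − 0.25·291 = 88 and Ps = 23.6 + 0.4·291 = 140.
ΔCS = ½(211 + 291)(108 − 88) = 5020; ΔPS = ½(211 + 291)(140 − 108) = 8032.
Government spending = 52 × 291 = 15132.
DWL = ½ × 52 × (291 − 211) = 2080; fraction = 2080 / 15132 = 40/291.

DWL / government spending = 40/291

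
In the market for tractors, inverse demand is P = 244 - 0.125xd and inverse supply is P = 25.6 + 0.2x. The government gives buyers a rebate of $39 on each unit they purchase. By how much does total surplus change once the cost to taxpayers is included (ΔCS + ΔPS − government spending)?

Pre-subsidy: 244 - 0.125x = 25.6 + 0.2x gives x* = 672 and P* = 160.
With the rebate, buyers effectively pay Pb = Ps − 39, where Ps is the price sellers receive.
On the curves, Pb = 244 - 0.125x and Ps = 25.6 + 0.2x; the wedge Ps − Pb = 39 gives 25.6 + 0.2x − (244 - 0.125x) = 39, so x' = 792.
Then Pb = 244 − 0.125·792 = 145 and Ps = 25.6 + 0.2·792 = 184.
ΔCS = ½(672 + 792)(160 − 145) = 10980; ΔPS = ½(672 + 792)(184 − 160) = 17568.
Government spending = 39 × 792 = 30888.
Net change = 10980 + 17568 − 30888 = -2340. The loss equals the DWL triangle ½·39·120.

Net change in total surplus = -$2340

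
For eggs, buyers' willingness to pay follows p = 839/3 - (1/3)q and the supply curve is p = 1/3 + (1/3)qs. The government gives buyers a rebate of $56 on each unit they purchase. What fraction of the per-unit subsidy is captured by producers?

Pre-subsidy: 839/3 - (1/3)q = 1/3 + (1/3)q gives q* = 419 and p* = 140.
With the rebate, buyers effectively pay pb = ps − 56, where ps is the price sellers receive.
On the curves, pb = 839/3 - (1/3)q and ps = 1/3 + (1/3)q; the wedge ps − pb = 56 gives 1/3 + (1/3)q − (839/3 - (1/3)q) = 56, so q' = 503.
Then pb = 839/3 − (1/3)·503 = 112 and ps = 1/3 + (1/3)·503 = 168.
Buyers' price falls by p* − pb = 140 − 112 = 28; sellers' price rises by ps − p* = 168 − 140 = 28.
So producers capture 28/56 = 0.5 of each unit of subsidy.

Producer share = 0.5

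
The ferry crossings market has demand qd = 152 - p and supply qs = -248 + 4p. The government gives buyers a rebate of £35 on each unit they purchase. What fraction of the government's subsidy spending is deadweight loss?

DWL / government spending = 0.14

Pre-subsidy: 152 - p = -248 + 4p gives p* = 80, q* = 72.
With the rebate, buyers effectively pay pb = ps − 35, where ps is the price sellers receive.
Demand in terms of ps becomes qd = 152 − 1(ps − 35) = 187 - ps. Setting this equal to supply: 187 - ps = -248 + 4ps, so ps = 87.
Buyers pay pb = 87 − 35 = 52; q' = -248 + 4·87 = 100.
ΔCS = ½(72 + 100)(80 − 52) = 2408; ΔPS = ½(72 + 100)(87 − 80) = 602.
Government spending = 35 × 100 = 3500.
DWL = ½ × 35 × (100 − 72) = 490; fraction = 490 / 3500 = 0.14.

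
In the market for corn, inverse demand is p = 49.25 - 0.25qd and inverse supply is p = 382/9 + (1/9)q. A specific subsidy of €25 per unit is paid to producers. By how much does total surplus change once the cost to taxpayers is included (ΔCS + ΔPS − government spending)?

Net change in total surplus = -11250/13

Pre-subsidy: 49.25 - 0.25q = 382/9 + (1/9)q gives q* = 245/13 and p* = 579/13.
With the subsidy, sellers receive ps = pb + 25 for each unit, where pb is the price buyers pay.
On the curves, pb = 49.25 - 0.25q and ps = 382/9 + (1/9)q; the wedge ps − pb = 25 gives 382/9 + (1/9)q − (49.25 - 0.25q) = 25, so q' = 1145/13.
Then pb = 49.25 − 0.25·(1145/13) = 354/13 and ps = 382/9 + (1/9)·(1145/13) = 679/13.
ΔCS = ½(245/13 + 1145/13)(579/13 − 354/13) = 156375/169; ΔPS = ½(245/13 + 1145/13)(679/13 − 579/13) = 69500/169.
Government spending = 25 × 1145/13 = 28625/13.
Net change = 156375/169 + 69500/169 − 28625/13 = -11250/13. The loss equals the DWL triangle ½·25·900/13.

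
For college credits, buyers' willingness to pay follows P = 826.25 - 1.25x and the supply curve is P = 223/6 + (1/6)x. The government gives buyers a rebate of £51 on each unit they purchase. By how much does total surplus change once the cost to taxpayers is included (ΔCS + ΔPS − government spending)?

Net change in total surplus = -£918

Pre-subsidy: 826.25 - 1.25x = 223/6 + (1/6)x gives x* = 557 and P* = 130.
With the rebate, buyers effectively pay Pb = Ps − 51, where Ps is the price sellers receive.
On the curves, Pb = 826.25 - 1.25x and Ps = 223/6 + (1/6)x; the wedge Ps − Pb = 51 gives 223/6 + (1/6)x − (826.25 - 1.25x) = 51, so x' = 593.
Then Pb = 826.25 − 1.25·593 = 85 and Ps = 223/6 + (1/6)·593 = 136.
ΔCS = ½(557 + 593)(130 − 85) = 25875; ΔPS = ½(557 + 593)(136 − 130) = 3450.
Government spending = 51 × 593 = 30243.
Net change = 25875 + 3450 − 30243 = -918. The loss equals the DWL triangle ½·51·36.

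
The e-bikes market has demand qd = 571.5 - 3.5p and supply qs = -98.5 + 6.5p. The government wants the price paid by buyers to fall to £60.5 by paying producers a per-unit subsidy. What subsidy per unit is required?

Required subsidy s = £10 per unit

At a buyer price of 60.5, quantity demanded is 571.5 − 3.5·60.5 = 359.75.
Sellers supply 359.75 only when they receive ps with -98.5 + 6.5·ps = 359.75, i.e. ps = 70.5.
s = ps − pb = 70.5 − 60.5 = 10.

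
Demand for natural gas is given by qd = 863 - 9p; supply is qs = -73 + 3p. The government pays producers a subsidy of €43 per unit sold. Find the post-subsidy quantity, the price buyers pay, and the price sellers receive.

q' = 257.75; buyers pay €67.25; sellers receive €110.25

Pre-subsidy: 863 - 9p = -73 + 3p gives p* = 78, q* = 161.
With the subsidy, sellers receive ps = pb + 43 for each unit, where pb is the price buyers pay.
Supply in terms of pb becomes qs = -73 + 3(pb + 43) = 56 + 3pb. Setting this equal to demand: 863 - 9pb = 56 + 3pb, so pb = 67.25.
Sellers receive ps = 67.25 + 43 = 110.25; q' = 863 − 9·67.25 = 257.75.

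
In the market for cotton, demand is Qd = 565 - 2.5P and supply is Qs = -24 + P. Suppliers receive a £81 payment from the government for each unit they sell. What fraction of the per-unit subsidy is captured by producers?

Pre-subsidy: 565 - 2.5P = -24 + P gives P* = 1178/7, Q* = 1010/7.
With the subsidy, sellers receive Ps = Pb + 81 for each unit, where Pb is the price buyers pay.
Supply in terms of Pb becomes Qs = -24 + 1(Pb + 81) = 57 + Pb. Setting this equal to demand: 565 - 2.5Pb = 57 + Pb, so Pb = 1016/7.
Sellers receive Ps = 1016/7 + 81 = 1583/7; Q' = 565 − 2.5·(1016/7) = 1415/7.
Buyers' price falls by P* − Pb = 1178/7 − 1016/7 = 162/7; sellers' price rises by Ps − P* = 1583/7 − 1178/7 = 405/7.
So producers capture (405/7)/81 = 5/7 of each unit of subsidy.

Producer share = 5/7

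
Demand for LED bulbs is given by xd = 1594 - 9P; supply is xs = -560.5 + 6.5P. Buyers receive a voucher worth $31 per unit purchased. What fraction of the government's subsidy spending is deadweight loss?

Pre-subsidy: 1594 - 9P = -560.5 + 6.5P gives P* = 139, x* = 343.
With the rebate, buyers effectively pay Pb = Ps − 31, where Ps is the price sellers receive.
Demand in terms of Ps becomes xd = 1594 − 9(Ps − 31) = 1873 - 9Ps. Setting this equal to supply: 1873 - 9Ps = -560.5 + 6.5Ps, so Ps = 157.
Buyers pay Pb = 157 − 31 = 126; x' = -560.5 + 6.5·157 = 460.
ΔCS = ½(343 + 460)(139 − 126) = 5219.5; ΔPS = ½(343 + 460)(157 − 139) = 7227.
Government spending = 31 × 460 = 14260.
DWL = ½ × 31 × (460 − 343) = 1813.5; fraction = 1813.5 / 14260 = 117/920.

DWL / government spending = 117/920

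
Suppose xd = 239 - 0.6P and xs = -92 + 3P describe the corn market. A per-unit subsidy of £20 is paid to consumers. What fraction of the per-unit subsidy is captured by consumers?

Consumer share = 5/6

Pre-subsidy: 239 - 0.6P = -92 + 3P gives P* = 1655/18, x* = 1103/6.
With the rebate, buyers effectively pay Pb = Ps − 20, where Ps is the price sellers receive.
Demand in terms of Ps becomes xd = 239 − 0.6(Ps − 20) = 251 - 0.6Ps. Setting this equal to supply: 251 - 0.6Ps = -92 + 3Ps, so Ps = 1715/18.
Buyers pay Pb = 1715/18 − 20 = 1355/18; x' = -92 + 3·(1715/18) = 1163/6.
Buyers' price falls by P* − Pb = 1655/18 − 1355/18 = 50/3; sellers' price rises by Ps − P* = 1715/18 − 1655/18 = 10/3.
So consumers capture (50/3)/20 = 5/6 of each unit of subsidy.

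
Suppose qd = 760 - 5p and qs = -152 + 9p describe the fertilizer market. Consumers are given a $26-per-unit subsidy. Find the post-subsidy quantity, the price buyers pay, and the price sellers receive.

Pre-subsidy: 760 - 5p = -152 + 9p gives p* = 456/7, q* = 3040/7.
With the rebate, buyers effectively pay pb = ps − 26, where ps is the price sellers receive.
Demand in terms of ps becomes qd = 760 − 5(ps − 26) = 890 - 5ps. Setting this equal to supply: 890 - 5ps = -152 + 9ps, so ps = 521/7.
Buyers pay pb = 521/7 − 26 = 339/7; q' = -152 + 9·(521/7) = 3625/7.

q' = 3625/7; buyers pay 339/7; sellers receive 521/7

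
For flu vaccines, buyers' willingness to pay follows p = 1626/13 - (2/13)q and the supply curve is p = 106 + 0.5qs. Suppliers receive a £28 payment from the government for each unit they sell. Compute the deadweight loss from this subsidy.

Deadweight loss = 10192/17

Pre-subsidy: 1626/13 - (2/13)q = 106 + 0.5q gives q* = 496/17 and p* = 2050/17.
With the subsidy, sellers receive ps = pb + 28 for each unit, where pb is the price buyers pay.
On the curves, pb = 1626/13 - (2/13)q and ps = 106 + 0.5q; the wedge ps − pb = 28 gives 106 + 0.5q − (1626/13 - (2/13)q) = 28, so q' = 72.
Then pb = 1626/13 − (2/13)·72 = 114 and ps = 106 + 0.5·72 = 142.
The subsidy expands output by 72 − 496/17 = 728/17 past the efficient level; on those units the gap between marginal cost and willingness to pay runs from 0 up to 28.
DWL = ½ × 28 × 728/17 = 10192/17.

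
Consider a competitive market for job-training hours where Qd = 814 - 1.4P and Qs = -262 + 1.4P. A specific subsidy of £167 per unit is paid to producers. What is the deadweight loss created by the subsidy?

Pre-subsidy: 814 - 1.4P = -262 + 1.4P gives P* = 2690/7, Q* = 276.
With the subsidy, sellers receive Ps = Pb + 167 for each unit, where Pb is the price buyers pay.
Supply in terms of Pb becomes Qs = -262 + 1.4(Pb + 167) = -28.2 + 1.4Pb. Setting this equal to demand: 814 - 1.4Pb = -28.2 + 1.4Pb, so Pb = 4211/14.
Sellers receive Ps = 4211/14 + 167 = 6549/14; Q' = 814 − 1.4·(4211/14) = 392.9.
The subsidy expands output by 392.9 − 276 = 116.9 past the efficient level; on those units the gap between marginal cost and willingness to pay runs from 0 up to 167.
DWL = ½ × 167 × 116.9 = 9761.15.

Deadweight loss = £9761.15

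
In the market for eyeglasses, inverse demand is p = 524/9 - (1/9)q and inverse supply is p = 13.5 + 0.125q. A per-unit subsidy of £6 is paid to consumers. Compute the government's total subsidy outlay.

Pre-subsidy: 524/9 - (1/9)q = 13.5 + 0.125q gives q* = 3220/17 and p* = 632/17.
With the rebate, buyers effectively pay pb = ps − 6, where ps is the price sellers receive.
On the curves, pb = 524/9 - (1/9)q and ps = 13.5 + 0.125q; the wedge ps − pb = 6 gives 13.5 + 0.125q − (524/9 - (1/9)q) = 6, so q' = 3652/17.
Then pb = 524/9 − (1/9)·(3652/17) = 584/17 and ps = 13.5 + 0.125·(3652/17) = 686/17.
Government outlay = subsidy × quantity = 6 × 3652/17 = 21912/17.

Government cost = 21912/17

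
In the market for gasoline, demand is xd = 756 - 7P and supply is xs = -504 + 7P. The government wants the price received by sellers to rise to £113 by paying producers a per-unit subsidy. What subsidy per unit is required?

Required subsidy s = £46 per unit

At a seller price of 113, quantity supplied is -504 + 7·113 = 287.
Buyers absorb 287 only when they pay Pb with 756 − 7·Pb = 287, i.e. Pb = 67.
s = Ps − Pb = 113 − 67 = 46.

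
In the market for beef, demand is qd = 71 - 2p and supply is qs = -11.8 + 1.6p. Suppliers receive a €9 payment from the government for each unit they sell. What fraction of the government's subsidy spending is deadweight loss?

Pre-subsidy: 71 - 2p = -11.8 + 1.6p gives p* = 23, q* = 25.
With the subsidy, sellers receive ps = pb + 9 for each unit, where pb is the price buyers pay.
Supply in terms of pb becomes qs = -11.8 + 1.6(pb + 9) = 2.6 + 1.6pb. Setting this equal to demand: 71 - 2pb = 2.6 + 1.6pb, so pb = 19.
Sellers receive ps = 19 + 9 = 28; q' = 71 − 2·19 = 33.
ΔCS = ½(25 + 33)(23 − 19) = 116; ΔPS = ½(25 + 33)(28 − 23) = 145.
Government spending = 9 × 33 = 297.
DWL = ½ × 9 × (33 − 25) = 36; fraction = 36 / 297 = 4/33.

DWL / government spending = 4/33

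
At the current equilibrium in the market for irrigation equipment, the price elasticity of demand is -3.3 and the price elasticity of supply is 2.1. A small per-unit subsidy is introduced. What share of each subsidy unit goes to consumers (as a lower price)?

For a small subsidy around the equilibrium, the benefit split depends on the relative slopes, which at a point are proportional to the elasticities.
Buyer share = εs/(εs + |εd|) = 2.1/(2.1 + 3.3) = 7/18; seller share = |εd|/(εs + |εd|) = 11/18.

Consumer share = 7/18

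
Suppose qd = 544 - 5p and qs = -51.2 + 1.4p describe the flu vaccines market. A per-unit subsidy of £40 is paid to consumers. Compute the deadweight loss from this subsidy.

Deadweight loss = £875

Pre-subsidy: 544 - 5p = -51.2 + 1.4p gives p* = 93, q* = 79.
With the rebate, buyers effectively pay pb = ps − 40, where ps is the price sellers receive.
Demand in terms of ps becomes qd = 544 − 5(ps − 40) = 744 - 5ps. Setting this equal to supply: 744 - 5ps = -51.2 + 1.4ps, so ps = 124.25.
Buyers pay pb = 124.25 − 40 = 84.25; q' = -51.2 + 1.4·124.25 = 122.75.
The subsidy expands output by 122.75 − 79 = 43.75 past the efficient level; on those units the gap between marginal cost and willingness to pay runs from 0 up to 40.
DWL = ½ × 40 × 43.75 = 875.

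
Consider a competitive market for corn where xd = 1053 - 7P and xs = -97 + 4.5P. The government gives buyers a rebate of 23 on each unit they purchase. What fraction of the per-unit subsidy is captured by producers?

Producer share = 14/23

Pre-subsidy: 1053 - 7P = -97 + 4.5P gives P* = 100, x* = 353.
With the rebate, buyers effectively pay Pb = Ps − 23, where Ps is the price sellers receive.
Demand in terms of Ps becomes xd = 1053 − 7(Ps − 23) = 1214 - 7Ps. Setting this equal to supply: 1214 - 7Ps = -97 + 4.5Ps, so Ps = 114.
Buyers pay Pb = 114 − 23 = 91; x' = -97 + 4.5·114 = 416.
Buyers' price falls by P* − Pb = 100 − 91 = 9; sellers' price rises by Ps − P* = 114 − 100 = 14.
So producers capture 14/23 = 14/23 of each unit of subsidy.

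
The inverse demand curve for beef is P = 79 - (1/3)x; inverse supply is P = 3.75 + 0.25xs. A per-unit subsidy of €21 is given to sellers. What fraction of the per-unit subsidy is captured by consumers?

Consumer share = 4/7

Pre-subsidy: 79 - (1/3)x = 3.75 + 0.25x gives x* = 129 and P* = 36.
With the subsidy, sellers receive Ps = Pb + 21 for each unit, where Pb is the price buyers pay.
On the curves, Pb = 79 - (1/3)x and Ps = 3.75 + 0.25x; the wedge Ps − Pb = 21 gives 3.75 + 0.25x − (79 - (1/3)x) = 21, so x' = 165.
Then Pb = 79 − (1/3)·165 = 24 and Ps = 3.75 + 0.25·165 = 45.
Buyers' price falls by P* − Pb = 36 − 24 = 12; sellers' price rises by Ps − P* = 45 − 36 = 9.
So consumers capture 12/21 = 4/7 of each unit of subsidy.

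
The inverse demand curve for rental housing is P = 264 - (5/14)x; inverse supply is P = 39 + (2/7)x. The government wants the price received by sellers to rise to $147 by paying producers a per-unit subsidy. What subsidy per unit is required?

At a seller price of 147, quantity supplied is -136.5 + 3.5·147 = 378.
Buyers absorb 378 only when they pay Pb = 264 − (5/14)·378 = 129.
s = Ps − Pb = 147 − 129 = 18.

Required subsidy s = $18 per unit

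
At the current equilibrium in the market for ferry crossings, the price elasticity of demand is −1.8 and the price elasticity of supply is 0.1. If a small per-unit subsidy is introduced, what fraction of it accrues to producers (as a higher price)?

Producer share = 18/19

For a small subsidy around the equilibrium, the benefit split depends on the relative slopes, which at a point are proportional to the elasticities.
Buyer share = εs/(εs + |εd|) = 0.1/(0.1 + 1.8) = 1/19; seller share = |εd|/(εs + |εd|) = 18/19.
So producers capture 18/19 of the subsidy.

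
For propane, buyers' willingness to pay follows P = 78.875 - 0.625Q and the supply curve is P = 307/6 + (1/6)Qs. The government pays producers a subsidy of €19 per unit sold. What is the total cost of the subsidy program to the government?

Pre-subsidy: 78.875 - 0.625Q = 307/6 + (1/6)Q gives Q* = 35 and P* = 57.
With the subsidy, sellers receive Ps = Pb + 19 for each unit, where Pb is the price buyers pay.
On the curves, Pb = 78.875 - 0.625Q and Ps = 307/6 + (1/6)Q; the wedge Ps − Pb = 19 gives 307/6 + (1/6)Q − (78.875 - 0.625Q) = 19, so Q' = 59.
Then Pb = 78.875 − 0.625·59 = 42 and Ps = 307/6 + (1/6)·59 = 61.
Government outlay = subsidy × quantity = 19 × 59 = 1121.

Government cost = €1121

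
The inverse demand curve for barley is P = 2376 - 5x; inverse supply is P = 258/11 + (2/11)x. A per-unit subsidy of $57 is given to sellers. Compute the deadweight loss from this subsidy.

Pre-subsidy: 2376 - 5x = 258/11 + (2/11)x gives x* = 454 and P* = 106.
With the subsidy, sellers receive Ps = Pb + 57 for each unit, where Pb is the price buyers pay.
On the curves, Pb = 2376 - 5x and Ps = 258/11 + (2/11)x; the wedge Ps − Pb = 57 gives 258/11 + (2/11)x − (2376 - 5x) = 57, so x' = 465.
Then Pb = 2376 − 5·465 = 51 and Ps = 258/11 + (2/11)·465 = 108.
The subsidy expands output by 465 − 454 = 11 past the efficient level; on those units the gap between marginal cost and willingness to pay runs from 0 up to 57.
DWL = ½ × 57 × 11 = 313.5.

Deadweight loss = $313.5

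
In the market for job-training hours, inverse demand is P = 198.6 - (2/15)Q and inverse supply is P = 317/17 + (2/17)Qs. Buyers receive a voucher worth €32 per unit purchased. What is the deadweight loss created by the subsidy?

Pre-subsidy: 198.6 - (2/15)Q = 317/17 + (2/17)Q gives Q* = 717 and P* = 103.
With the rebate, buyers effectively pay Pb = Ps − 32, where Ps is the price sellers receive.
On the curves, Pb = 198.6 - (2/15)Q and Ps = 317/17 + (2/17)Q; the wedge Ps − Pb = 32 gives 317/17 + (2/17)Q − (198.6 - (2/15)Q) = 32, so Q' = 844.5.
Then Pb = 198.6 − (2/15)·844.5 = 86 and Ps = 317/17 + (2/17)·844.5 = 118.
The subsidy expands output by 844.5 − 717 = 127.5 past the efficient level; on those units the gap between marginal cost and willingness to pay runs from 0 up to 32.
DWL = ½ × 32 × 127.5 = 2040.

Deadweight loss = €2040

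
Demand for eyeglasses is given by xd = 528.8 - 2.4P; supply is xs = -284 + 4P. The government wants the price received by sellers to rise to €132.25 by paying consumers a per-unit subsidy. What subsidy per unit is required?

At a seller price of 132.25, quantity supplied is -284 + 4·132.25 = 245.
Buyers absorb 245 only when they pay Pb with 528.8 − 2.4·Pb = 245, i.e. Pb = 118.25.
s = Ps − Pb = 132.25 − 118.25 = 14.

Required subsidy s = €14 per unit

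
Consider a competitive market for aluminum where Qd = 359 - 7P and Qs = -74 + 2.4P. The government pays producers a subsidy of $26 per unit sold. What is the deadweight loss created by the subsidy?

Pre-subsidy: 359 - 7P = -74 + 2.4P gives P* = 2165/47, Q* = 1718/47.
With the subsidy, sellers receive Ps = Pb + 26 for each unit, where Pb is the price buyers pay.
Supply in terms of Pb becomes Qs = -74 + 2.4(Pb + 26) = -11.6 + 2.4Pb. Setting this equal to demand: 359 - 7Pb = -11.6 + 2.4Pb, so Pb = 1853/47.
Sellers receive Ps = 1853/47 + 26 = 3075/47; Q' = 359 − 7·(1853/47) = 3902/47.
The subsidy expands output by 3902/47 − 1718/47 = 2184/47 past the efficient level; on those units the gap between marginal cost and willingness to pay runs from 0 up to 26.
DWL = ½ × 26 × 2184/47 = 28392/47.

Deadweight loss = 28392/47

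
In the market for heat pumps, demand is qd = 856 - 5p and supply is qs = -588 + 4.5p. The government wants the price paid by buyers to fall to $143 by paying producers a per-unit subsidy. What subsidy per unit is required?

Required subsidy s = $19 per unit

At a buyer price of 143, quantity demanded is 856 − 5·143 = 141.
Sellers supply 141 only when they receive ps with -588 + 4.5·ps = 141, i.e. ps = 162.
s = ps − pb = 162 − 143 = 19.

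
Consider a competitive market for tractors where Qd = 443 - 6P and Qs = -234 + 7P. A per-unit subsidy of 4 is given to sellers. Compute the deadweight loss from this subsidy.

Pre-subsidy: 443 - 6P = -234 + 7P gives P* = 677/13, Q* = 1697/13.
With the subsidy, sellers receive Ps = Pb + 4 for each unit, where Pb is the price buyers pay.
Supply in terms of Pb becomes Qs = -234 + 7(Pb + 4) = -206 + 7Pb. Setting this equal to demand: 443 - 6Pb = -206 + 7Pb, so Pb = 649/13.
Sellers receive Ps = 649/13 + 4 = 701/13; Q' = 443 − 6·(649/13) = 1865/13.
The subsidy expands output by 1865/13 − 1697/13 = 168/13 past the efficient level; on those units the gap between marginal cost and willingness to pay runs from 0 up to 4.
DWL = ½ × 4 × 168/13 = 336/13.

Deadweight loss = 336/13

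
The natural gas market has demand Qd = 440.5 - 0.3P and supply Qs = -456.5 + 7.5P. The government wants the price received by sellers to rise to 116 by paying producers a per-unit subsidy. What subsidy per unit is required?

At a seller price of 116, quantity supplied is -456.5 + 7.5·116 = 413.5.
Buyers absorb 413.5 only when they pay Pb with 440.5 − 0.3·Pb = 413.5, i.e. Pb = 90.
s = Ps − Pb = 116 − 90 = 26.

Required subsidy s = 26 per unit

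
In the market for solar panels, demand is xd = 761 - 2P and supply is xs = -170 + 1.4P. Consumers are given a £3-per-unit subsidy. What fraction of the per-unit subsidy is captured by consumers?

Consumer share = 7/17

Pre-subsidy: 761 - 2P = -170 + 1.4P gives P* = 4655/17, x* = 3627/17.
With the rebate, buyers effectively pay Pb = Ps − 3, where Ps is the price sellers receive.
Demand in terms of Ps becomes xd = 761 − 2(Ps − 3) = 767 - 2Ps. Setting this equal to supply: 767 - 2Ps = -170 + 1.4Ps, so Ps = 4685/17.
Buyers pay Pb = 4685/17 − 3 = 4634/17; x' = -170 + 1.4·(4685/17) = 3669/17.
Buyers' price falls by P* − Pb = 4655/17 − 4634/17 = 21/17; sellers' price rises by Ps − P* = 4685/17 − 4655/17 = 30/17.
So consumers capture (21/17)/3 = 7/17 of each unit of subsidy.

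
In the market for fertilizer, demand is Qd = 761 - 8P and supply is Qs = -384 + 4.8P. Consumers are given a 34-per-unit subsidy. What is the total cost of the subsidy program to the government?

Government cost = 5010.75

Pre-subsidy: 761 - 8P = -384 + 4.8P gives P* = 89.453125, Q* = 45.375.
With the rebate, buyers effectively pay Pb = Ps − 34, where Ps is the price sellers receive.
Demand in terms of Ps becomes Qd = 761 − 8(Ps − 34) = 1033 - 8Ps. Setting this equal to supply: 1033 - 8Ps = -384 + 4.8Ps, so Ps = 110.703125.
Buyers pay Pb = 110.703125 − 34 = 76.703125; Q' = -384 + 4.8·110.703125 = 147.375.
Government outlay = subsidy × quantity = 34 × 147.375 = 5010.75.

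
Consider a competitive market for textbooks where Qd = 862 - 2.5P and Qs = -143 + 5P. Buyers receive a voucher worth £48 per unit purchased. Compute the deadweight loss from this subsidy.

Pre-subsidy: 862 - 2.5P = -143 + 5P gives P* = 134, Q* = 527.
With the rebate, buyers effectively pay Pb = Ps − 48, where Ps is the price sellers receive.
Demand in terms of Ps becomes Qd = 862 − 2.5(Ps − 48) = 982 - 2.5Ps. Setting this equal to supply: 982 - 2.5Ps = -143 + 5Ps, so Ps = 150.
Buyers pay Pb = 150 − 48 = 102; Q' = -143 + 5·150 = 607.
The subsidy expands output by 607 − 527 = 80 past the efficient level; on those units the gap between marginal cost and willingness to pay runs from 0 up to 48.
DWL = ½ × 48 × 80 = 1920.

Deadweight loss = £1920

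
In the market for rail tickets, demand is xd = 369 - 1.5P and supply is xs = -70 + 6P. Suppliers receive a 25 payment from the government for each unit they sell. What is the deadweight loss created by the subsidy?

Deadweight loss = 375

Pre-subsidy: 369 - 1.5P = -70 + 6P gives P* = 878/15, x* = 281.2.
With the subsidy, sellers receive Ps = Pb + 25 for each unit, where Pb is the price buyers pay.
Supply in terms of Pb becomes xs = -70 + 6(Pb + 25) = 80 + 6Pb. Setting this equal to demand: 369 - 1.5Pb = 80 + 6Pb, so Pb = 578/15.
Sellers receive Ps = 578/15 + 25 = 953/15; x' = 369 − 1.5·(578/15) = 311.2.
The subsidy expands output by 311.2 − 281.2 = 30 past the efficient level; on those units the gap between marginal cost and willingness to pay runs from 0 up to 25.
DWL = ½ × 25 × 30 = 375.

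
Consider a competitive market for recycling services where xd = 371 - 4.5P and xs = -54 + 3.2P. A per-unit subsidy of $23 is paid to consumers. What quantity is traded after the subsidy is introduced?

Pre-subsidy: 371 - 4.5P = -54 + 3.2P gives P* = 4250/77, x* = 9442/77.
With the rebate, buyers effectively pay Pb = Ps − 23, where Ps is the price sellers receive.
Demand in terms of Ps becomes xd = 371 − 4.5(Ps − 23) = 474.5 - 4.5Ps. Setting this equal to supply: 474.5 - 4.5Ps = -54 + 3.2Ps, so Ps = 755/11.
Buyers pay Pb = 755/11 − 23 = 502/11; x' = -54 + 3.2·(755/11) = 1822/11.

x' = 1822/11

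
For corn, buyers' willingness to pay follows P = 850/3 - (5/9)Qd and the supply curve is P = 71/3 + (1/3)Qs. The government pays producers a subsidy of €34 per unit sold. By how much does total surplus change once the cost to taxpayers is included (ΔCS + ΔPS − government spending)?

Net change in total surplus = -€650.25

Pre-subsidy: 850/3 - (5/9)Q = 71/3 + (1/3)Q gives Q* = 292.125 and P* = 2905/24.
With the subsidy, sellers receive Ps = Pb + 34 for each unit, where Pb is the price buyers pay.
On the curves, Pb = 850/3 - (5/9)Q and Ps = 71/3 + (1/3)Q; the wedge Ps − Pb = 34 gives 71/3 + (1/3)Q − (850/3 - (5/9)Q) = 34, so Q' = 330.375.
Then Pb = 850/3 − (5/9)·330.375 = 2395/24 and Ps = 71/3 + (1/3)·330.375 = 3211/24.
ΔCS = ½(292.125 + 330.375)(2905/24 − 2395/24) = 6614.0625; ΔPS = ½(292.125 + 330.375)(3211/24 − 2905/24) = 3968.4375.
Government spending = 34 × 330.375 = 11232.75.
Net change = 6614.0625 + 3968.4375 − 11232.75 = -650.25. The loss equals the DWL triangle ½·34·38.25.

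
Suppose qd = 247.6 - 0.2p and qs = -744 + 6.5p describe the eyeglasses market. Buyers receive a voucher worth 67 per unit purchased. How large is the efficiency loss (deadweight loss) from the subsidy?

Deadweight loss = 435.5

Pre-subsidy: 247.6 - 0.2p = -744 + 6.5p gives p* = 148, q* = 218.
With the rebate, buyers effectively pay pb = ps − 67, where ps is the price sellers receive.
Demand in terms of ps becomes qd = 247.6 − 0.2(ps − 67) = 261 - 0.2ps. Setting this equal to supply: 261 - 0.2ps = -744 + 6.5ps, so ps = 150.
Buyers pay pb = 150 − 67 = 83; q' = -744 + 6.5·150 = 231.
The subsidy expands output by 231 − 218 = 13 past the efficient level; on those units the gap between marginal cost and willingness to pay runs from 0 up to 67.
DWL = ½ × 67 × 13 = 435.5.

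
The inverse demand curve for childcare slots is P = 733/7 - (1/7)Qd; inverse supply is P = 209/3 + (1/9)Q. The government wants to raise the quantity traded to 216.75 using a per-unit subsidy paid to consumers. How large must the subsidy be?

At Q = 216.75, from the demand curve buyers pay Pb = 733/7 − (1/7)·216.75 = 73.75; from the supply curve sellers need Ps = 209/3 + (1/9)·216.75 = 93.75.
The subsidy must fill the gap: s = Ps − Pb = 93.75 − 73.75 = 20.

Required subsidy s = 20 per unit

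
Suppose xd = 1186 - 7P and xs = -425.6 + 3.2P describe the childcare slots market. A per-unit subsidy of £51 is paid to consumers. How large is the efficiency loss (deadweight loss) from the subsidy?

Deadweight loss = £2856

Pre-subsidy: 1186 - 7P = -425.6 + 3.2P gives P* = 158, x* = 80.
With the rebate, buyers effectively pay Pb = Ps − 51, where Ps is the price sellers receive.
Demand in terms of Ps becomes xd = 1186 − 7(Ps − 51) = 1543 - 7Ps. Setting this equal to supply: 1543 - 7Ps = -425.6 + 3.2Ps, so Ps = 193.
Buyers pay Pb = 193 − 51 = 142; x' = -425.6 + 3.2·193 = 192.
The subsidy expands output by 192 − 80 = 112 past the efficient level; on those units the gap between marginal cost and willingness to pay runs from 0 up to 51.
DWL = ½ × 51 × 112 = 2856.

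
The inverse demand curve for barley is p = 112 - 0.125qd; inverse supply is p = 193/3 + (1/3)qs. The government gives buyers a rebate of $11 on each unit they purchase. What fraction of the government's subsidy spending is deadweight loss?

Pre-subsidy: 112 - 0.125q = 193/3 + (1/3)q gives q* = 104 and p* = 99.
With the rebate, buyers effectively pay pb = ps − 11, where ps is the price sellers receive.
On the curves, pb = 112 - 0.125q and ps = 193/3 + (1/3)q; the wedge ps − pb = 11 gives 193/3 + (1/3)q − (112 - 0.125q) = 11, so q' = 128.
Then pb = 112 − 0.125·128 = 96 and ps = 193/3 + (1/3)·128 = 107.
ΔCS = ½(104 + 128)(99 − 96) = 348; ΔPS = ½(104 + 128)(107 − 99) = 928.
Government spending = 11 × 128 = 1408.
DWL = ½ × 11 × (128 − 104) = 132; fraction = 132 / 1408 = 0.09375.

DWL / government spending = 0.09375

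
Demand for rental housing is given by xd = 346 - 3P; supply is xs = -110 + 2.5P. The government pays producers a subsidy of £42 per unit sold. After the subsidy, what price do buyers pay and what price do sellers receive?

Buyers pay 702/11; sellers receive 1164/11

Pre-subsidy: 346 - 3P = -110 + 2.5P gives P* = 912/11, x* = 1070/11.
With the subsidy, sellers receive Ps = Pb + 42 for each unit, where Pb is the price buyers pay.
Supply in terms of Pb becomes xs = -110 + 2.5(Pb + 42) = -5 + 2.5Pb. Setting this equal to demand: 346 - 3Pb = -5 + 2.5Pb, so Pb = 702/11.
Sellers receive Ps = 702/11 + 42 = 1164/11; x' = 346 − 3·(702/11) = 1700/11.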